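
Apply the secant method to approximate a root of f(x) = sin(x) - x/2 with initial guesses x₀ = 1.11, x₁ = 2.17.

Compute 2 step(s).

f(x) = sin(x) - x/2
x₀ = 1.11, x₁ = 2.17

Secant formula: x_{n+1} = x_n - f(x_n)(x_n - x_{n-1})/(f(x_n) - f(x_{n-1}))

Iteration 1:
  f(1.110000) = 0.340699
  f(2.170000) = -0.259215
  x_2 = 2.170000 - (-0.259215)×(2.170000 - 1.110000)/(-0.259215 - 0.340699)
       = 1.711988
Iteration 2:
  f(2.170000) = -0.259215
  f(1.711988) = 0.134055
  x_3 = 1.711988 - 0.134055×(1.711988 - 2.170000)/(0.134055 - (-0.259215))
       = 1.868112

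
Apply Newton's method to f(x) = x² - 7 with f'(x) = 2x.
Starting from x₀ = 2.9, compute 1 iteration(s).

f(x) = x² - 7
f'(x) = 2x
x₀ = 2.9

Newton-Raphson formula: x_{n+1} = x_n - f(x_n)/f'(x_n)

Iteration 1:
  f(2.900000) = 1.410000
  f'(2.900000) = 5.800000
  x_1 = 2.900000 - 1.410000/5.800000 = 2.656897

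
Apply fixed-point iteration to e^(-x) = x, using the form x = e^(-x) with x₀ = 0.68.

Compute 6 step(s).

Equation: e^(-x) = x
Fixed-point form: x = e^(-x)
x₀ = 0.68

x_1 = g(0.680000) = 0.506617
x_2 = g(0.506617) = 0.602531
x_3 = g(0.602531) = 0.547425
x_4 = g(0.547425) = 0.578438
x_5 = g(0.578438) = 0.560774
x_6 = g(0.560774) = 0.570767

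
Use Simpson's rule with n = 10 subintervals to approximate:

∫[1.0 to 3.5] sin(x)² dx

f(x) = sin(x)²
a = 1.0, b = 3.5, n = 10
h = (b - a)/n = 0.250000

Simpson's rule: (h/3)[f(x₀) + 4f(x₁) + 2f(x₂) + ... + f(xₙ)]

x_0 = 1.0000, f(x_0) = 0.708073, coefficient = 1
x_1 = 1.2500, f(x_1) = 0.900572, coefficient = 4
x_2 = 1.5000, f(x_2) = 0.994996, coefficient = 2
x_3 = 1.7500, f(x_3) = 0.968228, coefficient = 4
x_4 = 2.0000, f(x_4) = 0.826822, coefficient = 2
x_5 = 2.2500, f(x_5) = 0.605398, coefficient = 4
x_6 = 2.5000, f(x_6) = 0.358169, coefficient = 2
x_7 = 2.7500, f(x_7) = 0.145665, coefficient = 4
x_8 = 3.0000, f(x_8) = 0.019915, coefficient = 2
x_9 = 3.2500, f(x_9) = 0.011706, coefficient = 4
x_10 = 3.5000, f(x_10) = 0.123049, coefficient = 1

I ≈ (0.250000/3) × 15.757203 = 1.313100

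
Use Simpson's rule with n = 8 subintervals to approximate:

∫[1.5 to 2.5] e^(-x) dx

f(x) = e^(-x)
a = 1.5, b = 2.5, n = 8
h = (b - a)/n = 0.125000

Simpson's rule: (h/3)[f(x₀) + 4f(x₁) + 2f(x₂) + ... + f(xₙ)]

x_0 = 1.5000, f(x_0) = 0.223130, coefficient = 1
x_1 = 1.6250, f(x_1) = 0.196912, coefficient = 4
x_2 = 1.7500, f(x_2) = 0.173774, coefficient = 2
x_3 = 1.8750, f(x_3) = 0.153355, coefficient = 4
x_4 = 2.0000, f(x_4) = 0.135335, coefficient = 2
x_5 = 2.1250, f(x_5) = 0.119433, coefficient = 4
x_6 = 2.2500, f(x_6) = 0.105399, coefficient = 2
x_7 = 2.3750, f(x_7) = 0.093014, coefficient = 4
x_8 = 2.5000, f(x_8) = 0.082085, coefficient = 1

I ≈ (0.125000/3) × 3.385088 = 0.141045
Exact value: 0.141045
Error: 0.000000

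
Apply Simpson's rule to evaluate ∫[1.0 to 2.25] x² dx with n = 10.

f(x) = x²
a = 1.0, b = 2.25, n = 10
h = (b - a)/n = 0.125000

Simpson's rule: (h/3)[f(x₀) + 4f(x₁) + 2f(x₂) + ... + f(xₙ)]

x_0 = 1.0000, f(x_0) = 1.000000, coefficient = 1
x_1 = 1.1250, f(x_1) = 1.265625, coefficient = 4
x_2 = 1.2500, f(x_2) = 1.562500, coefficient = 2
x_3 = 1.3750, f(x_3) = 1.890625, coefficient = 4
x_4 = 1.5000, f(x_4) = 2.250000, coefficient = 2
x_5 = 1.6250, f(x_5) = 2.640625, coefficient = 4
x_6 = 1.7500, f(x_6) = 3.062500, coefficient = 2
x_7 = 1.8750, f(x_7) = 3.515625, coefficient = 4
x_8 = 2.0000, f(x_8) = 4.000000, coefficient = 2
x_9 = 2.1250, f(x_9) = 4.515625, coefficient = 4
x_10 = 2.2500, f(x_10) = 5.062500, coefficient = 1

I ≈ (0.125000/3) × 83.125000 = 3.463542
Exact value: 3.463542
Error: 0.000000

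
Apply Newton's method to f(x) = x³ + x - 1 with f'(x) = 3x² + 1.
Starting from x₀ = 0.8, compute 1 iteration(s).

f(x) = x³ + x - 1
f'(x) = 3x² + 1
x₀ = 0.8

Newton-Raphson formula: x_{n+1} = x_n - f(x_n)/f'(x_n)

Iteration 1:
  f(0.800000) = 0.312000
  f'(0.800000) = 2.920000
  x_1 = 0.800000 - 0.312000/2.920000 = 0.693151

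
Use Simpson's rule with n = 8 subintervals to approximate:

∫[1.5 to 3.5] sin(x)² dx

f(x) = sin(x)²
a = 1.5, b = 3.5, n = 8
h = (b - a)/n = 0.250000

Simpson's rule: (h/3)[f(x₀) + 4f(x₁) + 2f(x₂) + ... + f(xₙ)]

x_0 = 1.5000, f(x_0) = 0.994996, coefficient = 1
x_1 = 1.7500, f(x_1) = 0.968228, coefficient = 4
x_2 = 2.0000, f(x_2) = 0.826822, coefficient = 2
x_3 = 2.2500, f(x_3) = 0.605398, coefficient = 4
x_4 = 2.5000, f(x_4) = 0.358169, coefficient = 2
x_5 = 2.7500, f(x_5) = 0.145665, coefficient = 4
x_6 = 3.0000, f(x_6) = 0.019915, coefficient = 2
x_7 = 3.2500, f(x_7) = 0.011706, coefficient = 4
x_8 = 3.5000, f(x_8) = 0.123049, coefficient = 1

I ≈ (0.250000/3) × 10.451846 = 0.870987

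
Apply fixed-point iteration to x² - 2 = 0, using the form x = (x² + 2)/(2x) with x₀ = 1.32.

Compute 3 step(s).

Equation: x² - 2 = 0
Fixed-point form: x = (x² + 2)/(2x)
x₀ = 1.32

x_1 = g(1.320000) = 1.417576
x_2 = g(1.417576) = 1.414218
x_3 = g(1.414218) = 1.414214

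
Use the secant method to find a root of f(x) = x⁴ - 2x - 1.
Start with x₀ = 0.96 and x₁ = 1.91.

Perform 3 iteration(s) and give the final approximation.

f(x) = x⁴ - 2x - 1
x₀ = 0.96, x₁ = 1.91

Secant formula: x_{n+1} = x_n - f(x_n)(x_n - x_{n-1})/(f(x_n) - f(x_{n-1}))

Iteration 1:
  f(0.960000) = -2.070653
  f(1.910000) = 8.488634
  x_2 = 1.910000 - 8.488634×(1.910000 - 0.960000)/(8.488634 - (-2.070653))
       = 1.146293
Iteration 2:
  f(1.910000) = 8.488634
  f(1.146293) = -1.566023
  x_3 = 1.146293 - (-1.566023)×(1.146293 - 1.910000)/(-1.566023 - 8.488634)
       = 1.265241
Iteration 3:
  f(1.146293) = -1.566023
  f(1.265241) = -0.967809
  x_4 = 1.265241 - (-0.967809)×(1.265241 - 1.146293)/(-0.967809 - (-1.566023))
       = 1.457679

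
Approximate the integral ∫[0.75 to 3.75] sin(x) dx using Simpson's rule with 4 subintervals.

f(x) = sin(x)
a = 0.75, b = 3.75, n = 4
h = (b - a)/n = 0.750000

Simpson's rule: (h/3)[f(x₀) + 4f(x₁) + 2f(x₂) + ... + f(xₙ)]

x_0 = 0.7500, f(x_0) = 0.681639, coefficient = 1
x_1 = 1.5000, f(x_1) = 0.997495, coefficient = 4
x_2 = 2.2500, f(x_2) = 0.778073, coefficient = 2
x_3 = 3.0000, f(x_3) = 0.141120, coefficient = 4
x_4 = 3.7500, f(x_4) = -0.571561, coefficient = 1

I ≈ (0.750000/3) × 6.220684 = 1.555171
Exact value: 1.552248
Error: 0.002923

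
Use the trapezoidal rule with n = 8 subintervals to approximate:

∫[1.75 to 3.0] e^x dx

f(x) = e^x
a = 1.75, b = 3.0, n = 8
h = (b - a)/n = 0.156250

Trapezoidal rule: (h/2)[f(x₀) + 2f(x₁) + 2f(x₂) + ... + f(xₙ)]

x_0 = 1.7500, f(x_0) = 5.754603, coefficient = 1
x_1 = 1.9062, f(x_1) = 6.727812, coefficient = 2
x_2 = 2.0625, f(x_2) = 7.865609, coefficient = 2
x_3 = 2.2188, f(x_3) = 9.195829, coefficient = 2
x_4 = 2.3750, f(x_4) = 10.751013, coefficient = 2
x_5 = 2.5312, f(x_5) = 12.569208, coefficient = 2
x_6 = 2.6875, f(x_6) = 14.694893, coefficient = 2
x_7 = 2.8438, f(x_7) = 17.180070, coefficient = 2
x_8 = 3.0000, f(x_8) = 20.085537, coefficient = 1

I ≈ (0.156250/2) × 183.809008 = 14.360079
Exact value: 14.330934
Error: 0.029145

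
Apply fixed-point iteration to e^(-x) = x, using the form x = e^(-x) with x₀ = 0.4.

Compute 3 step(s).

Equation: e^(-x) = x
Fixed-point form: x = e^(-x)
x₀ = 0.4

x_1 = g(0.400000) = 0.670320
x_2 = g(0.670320) = 0.511545
x_3 = g(0.511545) = 0.599569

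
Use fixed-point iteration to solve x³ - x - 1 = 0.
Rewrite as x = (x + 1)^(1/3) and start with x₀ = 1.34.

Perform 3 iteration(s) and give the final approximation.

Equation: x³ - x - 1 = 0
Fixed-point form: x = (x + 1)^(1/3)
x₀ = 1.34

x_1 = g(1.340000) = 1.327614
x_2 = g(1.327614) = 1.325268
x_3 = g(1.325268) = 1.324822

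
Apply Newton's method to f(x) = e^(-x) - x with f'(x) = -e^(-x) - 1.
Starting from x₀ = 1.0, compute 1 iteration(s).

f(x) = e^(-x) - x
f'(x) = -e^(-x) - 1
x₀ = 1.0

Newton-Raphson formula: x_{n+1} = x_n - f(x_n)/f'(x_n)

Iteration 1:
  f(1.000000) = -0.632121
  f'(1.000000) = -1.367879
  x_1 = 1.000000 - (-0.632121)/(-1.367879) = 0.537883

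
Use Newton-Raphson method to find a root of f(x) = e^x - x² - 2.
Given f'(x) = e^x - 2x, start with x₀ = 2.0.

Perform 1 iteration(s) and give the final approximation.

f(x) = e^x - x² - 2
f'(x) = e^x - 2x
x₀ = 2.0

Newton-Raphson formula: x_{n+1} = x_n - f(x_n)/f'(x_n)

Iteration 1:
  f(2.000000) = 1.389056
  f'(2.000000) = 3.389056
  x_1 = 2.000000 - 1.389056/3.389056 = 1.590135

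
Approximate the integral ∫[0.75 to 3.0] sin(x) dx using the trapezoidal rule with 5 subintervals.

f(x) = sin(x)
a = 0.75, b = 3.0, n = 5
h = (b - a)/n = 0.450000

Trapezoidal rule: (h/2)[f(x₀) + 2f(x₁) + 2f(x₂) + ... + f(xₙ)]

x_0 = 0.7500, f(x_0) = 0.681639, coefficient = 1
x_1 = 1.2000, f(x_1) = 0.932039, coefficient = 2
x_2 = 1.6500, f(x_2) = 0.996865, coefficient = 2
x_3 = 2.1000, f(x_3) = 0.863209, coefficient = 2
x_4 = 2.5500, f(x_4) = 0.557684, coefficient = 2
x_5 = 3.0000, f(x_5) = 0.141120, coefficient = 1

I ≈ (0.450000/2) × 7.522353 = 1.692529
Exact value: 1.721681
Error: 0.029152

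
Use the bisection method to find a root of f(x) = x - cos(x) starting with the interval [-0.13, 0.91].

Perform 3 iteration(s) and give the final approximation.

f(x) = x - cos(x)
Initial interval: [-0.13, 0.91]

Iteration 1:
  c_1 = (-0.130000 + 0.910000)/2 = 0.390000
  f(c_1) = f(0.390000) = -0.534909
  f(a) × f(c) ≥ 0, new interval: [0.390000, 0.910000]
Iteration 2:
  c_2 = (0.390000 + 0.910000)/2 = 0.650000
  f(c_2) = f(0.650000) = -0.146084
  f(a) × f(c) ≥ 0, new interval: [0.650000, 0.910000]
Iteration 3:
  c_3 = (0.650000 + 0.910000)/2 = 0.780000
  f(c_3) = f(0.780000) = 0.069086
  f(a) × f(c) < 0, new interval: [0.650000, 0.780000]

After 3 iteration(s), the approximation is c_3 = 0.780000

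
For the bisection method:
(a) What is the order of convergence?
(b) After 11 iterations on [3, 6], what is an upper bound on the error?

(a) Bisection has linear (order 1) convergence; the error is halved each step.

(b) Error bound = (b-a)/2^n = (6 - 3)/2^{11}
    = 3/2^{11}

(a) 1 (linear); (b) error ≤ 1.46e-03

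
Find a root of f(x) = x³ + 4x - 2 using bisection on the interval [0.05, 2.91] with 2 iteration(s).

f(x) = x³ + 4x - 2
Initial interval: [0.05, 2.91]

Iteration 1:
  c_1 = (0.050000 + 2.910000)/2 = 1.480000
  f(c_1) = f(1.480000) = 7.161792
  f(a) × f(c) < 0, new interval: [0.050000, 1.480000]
Iteration 2:
  c_2 = (0.050000 + 1.480000)/2 = 0.765000
  f(c_2) = f(0.765000) = 1.507697
  f(a) × f(c) < 0, new interval: [0.050000, 0.765000]

After 2 iteration(s), the approximation is c_2 = 0.765000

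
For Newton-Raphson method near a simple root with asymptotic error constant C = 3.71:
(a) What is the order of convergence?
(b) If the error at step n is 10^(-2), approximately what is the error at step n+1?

(a) Newton-Raphson has quadratic (order 2) convergence near simple roots.
    This means |e_{n+1}| ≈ C|e_n|².

(b) With |e_n| = 10^(-2) and C = 3.71:
    |e_{n+1}| ≈ 3.71 × (10^(-2))² = 3.71 × 10^(-4)

(a) 2 (quadratic); (b) |e_{n+1}| ≈ 3.710e-04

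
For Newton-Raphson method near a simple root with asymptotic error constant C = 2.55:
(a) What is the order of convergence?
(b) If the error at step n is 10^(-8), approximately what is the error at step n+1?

(a) Newton-Raphson has quadratic (order 2) convergence near simple roots.
    This means |e_{n+1}| ≈ C|e_n|².

(b) With |e_n| = 10^(-8) and C = 2.55:
    |e_{n+1}| ≈ 2.55 × (10^(-8))² = 2.55 × 10^(-16)

(a) 2 (quadratic); (b) |e_{n+1}| ≈ 2.550e-16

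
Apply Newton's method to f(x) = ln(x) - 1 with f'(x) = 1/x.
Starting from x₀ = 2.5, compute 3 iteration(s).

f(x) = ln(x) - 1
f'(x) = 1/x
x₀ = 2.5

Newton-Raphson formula: x_{n+1} = x_n - f(x_n)/f'(x_n)

Iteration 1:
  f(2.500000) = -0.083709
  f'(2.500000) = 0.400000
  x_1 = 2.500000 - (-0.083709)/0.400000 = 2.709273
Iteration 2:
  f(2.709273) = -0.003320
  f'(2.709273) = 0.369103
  x_2 = 2.709273 - (-0.003320)/0.369103 = 2.718267
Iteration 3:
  f(2.718267) = -0.000005
  f'(2.718267) = 0.367881
  x_3 = 2.718267 - (-0.000005)/0.367881 = 2.718282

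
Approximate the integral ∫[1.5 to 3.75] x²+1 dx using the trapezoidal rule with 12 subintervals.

f(x) = x²+1
a = 1.5, b = 3.75, n = 12
h = (b - a)/n = 0.187500

Trapezoidal rule: (h/2)[f(x₀) + 2f(x₁) + 2f(x₂) + ... + f(xₙ)]

x_0 = 1.5000, f(x_0) = 3.250000, coefficient = 1
x_1 = 1.6875, f(x_1) = 3.847656, coefficient = 2
x_2 = 1.8750, f(x_2) = 4.515625, coefficient = 2
x_3 = 2.0625, f(x_3) = 5.253906, coefficient = 2
x_4 = 2.2500, f(x_4) = 6.062500, coefficient = 2
x_5 = 2.4375, f(x_5) = 6.941406, coefficient = 2
x_6 = 2.6250, f(x_6) = 7.890625, coefficient = 2
x_7 = 2.8125, f(x_7) = 8.910156, coefficient = 2
x_8 = 3.0000, f(x_8) = 10.000000, coefficient = 2
x_9 = 3.1875, f(x_9) = 11.160156, coefficient = 2
x_10 = 3.3750, f(x_10) = 12.390625, coefficient = 2
x_11 = 3.5625, f(x_11) = 13.691406, coefficient = 2
x_12 = 3.7500, f(x_12) = 15.062500, coefficient = 1

I ≈ (0.187500/2) × 199.640625 = 18.716309
Exact value: 18.703125
Error: 0.013184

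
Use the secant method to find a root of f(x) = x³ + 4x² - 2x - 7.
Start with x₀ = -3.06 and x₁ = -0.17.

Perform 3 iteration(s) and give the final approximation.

f(x) = x³ + 4x² - 2x - 7
x₀ = -3.06, x₁ = -0.17

Secant formula: x_{n+1} = x_n - f(x_n)(x_n - x_{n-1})/(f(x_n) - f(x_{n-1}))

Iteration 1:
  f(-3.060000) = 7.921784
  f(-0.170000) = -6.549313
  x_2 = -0.170000 - (-6.549313)×(-0.170000 - (-3.060000))/(-6.549313 - 7.921784)
       = -1.477953
Iteration 2:
  f(-0.170000) = -6.549313
  f(-1.477953) = 1.464927
  x_3 = -1.477953 - 1.464927×(-1.477953 - (-0.170000))/(1.464927 - (-6.549313))
       = -1.238872
Iteration 3:
  f(-1.477953) = 1.464927
  f(-1.238872) = -0.284469
  x_4 = -1.238872 - (-0.284469)×(-1.238872 - (-1.477953))/(-0.284469 - 1.464927)
       = -1.277749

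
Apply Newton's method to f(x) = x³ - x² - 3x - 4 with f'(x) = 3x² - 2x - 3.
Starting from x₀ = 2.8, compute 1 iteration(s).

f(x) = x³ - x² - 3x - 4
f'(x) = 3x² - 2x - 3
x₀ = 2.8

Newton-Raphson formula: x_{n+1} = x_n - f(x_n)/f'(x_n)

Iteration 1:
  f(2.800000) = 1.712000
  f'(2.800000) = 14.920000
  x_1 = 2.800000 - 1.712000/14.920000 = 2.685255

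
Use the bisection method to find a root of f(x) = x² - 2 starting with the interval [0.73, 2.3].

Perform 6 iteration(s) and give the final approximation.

f(x) = x² - 2
Initial interval: [0.73, 2.3]

Iteration 1:
  c_1 = (0.730000 + 2.300000)/2 = 1.515000
  f(c_1) = f(1.515000) = 0.295225
  f(a) × f(c) < 0, new interval: [0.730000, 1.515000]
Iteration 2:
  c_2 = (0.730000 + 1.515000)/2 = 1.122500
  f(c_2) = f(1.122500) = -0.739994
  f(a) × f(c) ≥ 0, new interval: [1.122500, 1.515000]
Iteration 3:
  c_3 = (1.122500 + 1.515000)/2 = 1.318750
  f(c_3) = f(1.318750) = -0.260898
  f(a) × f(c) ≥ 0, new interval: [1.318750, 1.515000]
Iteration 4:
  c_4 = (1.318750 + 1.515000)/2 = 1.416875
  f(c_4) = f(1.416875) = 0.007535
  f(a) × f(c) < 0, new interval: [1.318750, 1.416875]
Iteration 5:
  c_5 = (1.318750 + 1.416875)/2 = 1.367813
  f(c_5) = f(1.367813) = -0.129089
  f(a) × f(c) ≥ 0, new interval: [1.367813, 1.416875]
Iteration 6:
  c_6 = (1.367813 + 1.416875)/2 = 1.392344
  f(c_6) = f(1.392344) = -0.061379
  f(a) × f(c) ≥ 0, new interval: [1.392344, 1.416875]

After 6 iteration(s), the approximation is c_6 = 1.392344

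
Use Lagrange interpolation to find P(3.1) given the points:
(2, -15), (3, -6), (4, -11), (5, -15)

Lagrange interpolation formula:
P(x) = Σ yᵢ × Lᵢ(x)
where Lᵢ(x) = Π_{j≠i} (x - xⱼ)/(xᵢ - xⱼ)

L_0(3.1) = (3.1 - 3)/(2 - 3) × (3.1 - 4)/(2 - 4) × (3.1 - 5)/(2 - 5) = -0.028500
L_1(3.1) = (3.1 - 2)/(3 - 2) × (3.1 - 4)/(3 - 4) × (3.1 - 5)/(3 - 5) = 0.940500
L_2(3.1) = (3.1 - 2)/(4 - 2) × (3.1 - 3)/(4 - 3) × (3.1 - 5)/(4 - 5) = 0.104500
L_3(3.1) = (3.1 - 2)/(5 - 2) × (3.1 - 3)/(5 - 3) × (3.1 - 4)/(5 - 4) = -0.016500

P(3.1) = (-15)×L_0(3.1) + (-6)×L_1(3.1) + (-11)×L_2(3.1) + (-15)×L_3(3.1)
P(3.1) = -6.117500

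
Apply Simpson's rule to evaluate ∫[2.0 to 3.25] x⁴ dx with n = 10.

f(x) = x⁴
a = 2.0, b = 3.25, n = 10
h = (b - a)/n = 0.125000

Simpson's rule: (h/3)[f(x₀) + 4f(x₁) + 2f(x₂) + ... + f(xₙ)]

x_0 = 2.0000, f(x_0) = 16.000000, coefficient = 1
x_1 = 2.1250, f(x_1) = 20.390869, coefficient = 4
x_2 = 2.2500, f(x_2) = 25.628906, coefficient = 2
x_3 = 2.3750, f(x_3) = 31.816650, coefficient = 4
x_4 = 2.5000, f(x_4) = 39.062500, coefficient = 2
x_5 = 2.6250, f(x_5) = 47.480713, coefficient = 4
x_6 = 2.7500, f(x_6) = 57.191406, coefficient = 2
x_7 = 2.8750, f(x_7) = 68.320557, coefficient = 4
x_8 = 3.0000, f(x_8) = 81.000000, coefficient = 2
x_9 = 3.1250, f(x_9) = 95.367432, coefficient = 4
x_10 = 3.2500, f(x_10) = 111.566406, coefficient = 1

I ≈ (0.125000/3) × 1586.836914 = 66.118205
Exact value: 66.118164
Error: 0.000041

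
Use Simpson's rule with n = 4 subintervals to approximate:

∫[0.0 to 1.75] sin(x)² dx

f(x) = sin(x)²
a = 0.0, b = 1.75, n = 4
h = (b - a)/n = 0.437500

Simpson's rule: (h/3)[f(x₀) + 4f(x₁) + 2f(x₂) + ... + f(xₙ)]

x_0 = 0.0000, f(x_0) = 0.000000, coefficient = 1
x_1 = 0.4375, f(x_1) = 0.179502, coefficient = 4
x_2 = 0.8750, f(x_2) = 0.589123, coefficient = 2
x_3 = 1.3125, f(x_3) = 0.934754, coefficient = 4
x_4 = 1.7500, f(x_4) = 0.968228, coefficient = 1

I ≈ (0.437500/3) × 6.603495 = 0.963010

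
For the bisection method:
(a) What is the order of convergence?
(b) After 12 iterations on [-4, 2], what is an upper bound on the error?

(a) Bisection has linear (order 1) convergence; the error is halved each step.

(b) Error bound = (b-a)/2^n = (2 - (-4))/2^{12}
    = 6/2^{12}

(a) 1 (linear); (b) error ≤ 1.46e-03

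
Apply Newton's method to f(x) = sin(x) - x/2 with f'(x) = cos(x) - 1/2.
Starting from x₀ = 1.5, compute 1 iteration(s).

f(x) = sin(x) - x/2
f'(x) = cos(x) - 1/2
x₀ = 1.5

Newton-Raphson formula: x_{n+1} = x_n - f(x_n)/f'(x_n)

Iteration 1:
  f(1.500000) = 0.247495
  f'(1.500000) = -0.429263
  x_1 = 1.500000 - 0.247495/(-0.429263) = 2.076558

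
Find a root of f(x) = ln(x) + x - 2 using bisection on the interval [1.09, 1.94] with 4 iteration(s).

f(x) = ln(x) + x - 2
Initial interval: [1.09, 1.94]

Iteration 1:
  c_1 = (1.090000 + 1.940000)/2 = 1.515000
  f(c_1) = f(1.515000) = -0.069585
  f(a) × f(c) ≥ 0, new interval: [1.515000, 1.940000]
Iteration 2:
  c_2 = (1.515000 + 1.940000)/2 = 1.727500
  f(c_2) = f(1.727500) = 0.274175
  f(a) × f(c) < 0, new interval: [1.515000, 1.727500]
Iteration 3:
  c_3 = (1.515000 + 1.727500)/2 = 1.621250
  f(c_3) = f(1.621250) = 0.104447
  f(a) × f(c) < 0, new interval: [1.515000, 1.621250]
Iteration 4:
  c_4 = (1.515000 + 1.621250)/2 = 1.568125
  f(c_4) = f(1.568125) = 0.018006
  f(a) × f(c) < 0, new interval: [1.515000, 1.568125]

After 4 iteration(s), the approximation is c_4 = 1.568125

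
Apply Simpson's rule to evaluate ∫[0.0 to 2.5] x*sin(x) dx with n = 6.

f(x) = x*sin(x)
a = 0.0, b = 2.5, n = 6
h = (b - a)/n = 0.416667

Simpson's rule: (h/3)[f(x₀) + 4f(x₁) + 2f(x₂) + ... + f(xₙ)]

x_0 = 0.0000, f(x_0) = 0.000000, coefficient = 1
x_1 = 0.4167, f(x_1) = 0.168631, coefficient = 4
x_2 = 0.8333, f(x_2) = 0.616814, coefficient = 2
x_3 = 1.2500, f(x_3) = 1.186231, coefficient = 4
x_4 = 1.6667, f(x_4) = 1.659013, coefficient = 2
x_5 = 2.0833, f(x_5) = 1.815632, coefficient = 4
x_6 = 2.5000, f(x_6) = 1.496180, coefficient = 1

I ≈ (0.416667/3) × 18.729809 = 2.601362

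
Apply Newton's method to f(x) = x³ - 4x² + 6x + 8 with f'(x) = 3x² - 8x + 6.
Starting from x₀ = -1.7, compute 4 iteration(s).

f(x) = x³ - 4x² + 6x + 8
f'(x) = 3x² - 8x + 6
x₀ = -1.7

Newton-Raphson formula: x_{n+1} = x_n - f(x_n)/f'(x_n)

Iteration 1:
  f(-1.700000) = -18.673000
  f'(-1.700000) = 28.270000
  x_1 = -1.700000 - (-18.673000)/28.270000 = -1.039476
Iteration 2:
  f(-1.039476) = -3.682070
  f'(-1.039476) = 17.557346
  x_2 = -1.039476 - (-3.682070)/17.557346 = -0.829760
Iteration 3:
  f(-0.829760) = -0.303853
  f'(-0.829760) = 14.703581
  x_3 = -0.829760 - (-0.303853)/14.703581 = -0.809094
Iteration 4:
  f(-0.809094) = -0.002762
  f'(-0.809094) = 14.436657
  x_4 = -0.809094 - (-0.002762)/14.436657 = -0.808903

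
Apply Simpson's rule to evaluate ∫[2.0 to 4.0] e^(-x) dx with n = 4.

f(x) = e^(-x)
a = 2.0, b = 4.0, n = 4
h = (b - a)/n = 0.500000

Simpson's rule: (h/3)[f(x₀) + 4f(x₁) + 2f(x₂) + ... + f(xₙ)]

x_0 = 2.0000, f(x_0) = 0.135335, coefficient = 1
x_1 = 2.5000, f(x_1) = 0.082085, coefficient = 4
x_2 = 3.0000, f(x_2) = 0.049787, coefficient = 2
x_3 = 3.5000, f(x_3) = 0.030197, coefficient = 4
x_4 = 4.0000, f(x_4) = 0.018316, coefficient = 1

I ≈ (0.500000/3) × 0.702355 = 0.117059
Exact value: 0.117020
Error: 0.000039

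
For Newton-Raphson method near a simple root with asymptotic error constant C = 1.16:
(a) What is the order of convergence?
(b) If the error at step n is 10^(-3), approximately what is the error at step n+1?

(a) Newton-Raphson has quadratic (order 2) convergence near simple roots.
    This means |e_{n+1}| ≈ C|e_n|².

(b) With |e_n| = 10^(-3) and C = 1.16:
    |e_{n+1}| ≈ 1.16 × (10^(-3))² = 1.16 × 10^(-6)

(a) 2 (quadratic); (b) |e_{n+1}| ≈ 1.160e-06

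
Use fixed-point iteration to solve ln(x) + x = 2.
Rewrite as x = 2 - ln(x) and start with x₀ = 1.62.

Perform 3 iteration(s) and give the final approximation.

Equation: ln(x) + x = 2
Fixed-point form: x = 2 - ln(x)
x₀ = 1.62

x_1 = g(1.620000) = 1.517574
x_2 = g(1.517574) = 1.582887
x_3 = g(1.582887) = 1.540750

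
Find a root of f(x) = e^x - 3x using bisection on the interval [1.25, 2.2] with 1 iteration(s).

f(x) = e^x - 3x
Initial interval: [1.25, 2.2]

Iteration 1:
  c_1 = (1.250000 + 2.200000)/2 = 1.725000
  f(c_1) = f(1.725000) = 0.437521
  f(a) × f(c) < 0, new interval: [1.250000, 1.725000]

After 1 iteration(s), the approximation is c_1 = 1.725000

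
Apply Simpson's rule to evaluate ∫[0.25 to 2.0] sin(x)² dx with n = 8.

f(x) = sin(x)²
a = 0.25, b = 2.0, n = 8
h = (b - a)/n = 0.218750

Simpson's rule: (h/3)[f(x₀) + 4f(x₁) + 2f(x₂) + ... + f(xₙ)]

x_0 = 0.2500, f(x_0) = 0.061209, coefficient = 1
x_1 = 0.4688, f(x_1) = 0.204097, coefficient = 4
x_2 = 0.6875, f(x_2) = 0.402726, coefficient = 2
x_3 = 0.9062, f(x_3) = 0.619679, coefficient = 4
x_4 = 1.1250, f(x_4) = 0.814087, coefficient = 2
x_5 = 1.3438, f(x_5) = 0.949330, coefficient = 4
x_6 = 1.5625, f(x_6) = 0.999931, coefficient = 2
x_7 = 1.7812, f(x_7) = 0.956359, coefficient = 4
x_8 = 2.0000, f(x_8) = 0.826822, coefficient = 1

I ≈ (0.218750/3) × 16.239379 = 1.184121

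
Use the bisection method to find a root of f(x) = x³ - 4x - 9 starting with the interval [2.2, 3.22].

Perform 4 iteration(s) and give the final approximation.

f(x) = x³ - 4x - 9
Initial interval: [2.2, 3.22]

Iteration 1:
  c_1 = (2.200000 + 3.220000)/2 = 2.710000
  f(c_1) = f(2.710000) = 0.062511
  f(a) × f(c) < 0, new interval: [2.200000, 2.710000]
Iteration 2:
  c_2 = (2.200000 + 2.710000)/2 = 2.455000
  f(c_2) = f(2.455000) = -4.023654
  f(a) × f(c) ≥ 0, new interval: [2.455000, 2.710000]
Iteration 3:
  c_3 = (2.455000 + 2.710000)/2 = 2.582500
  f(c_3) = f(2.582500) = -2.106517
  f(a) × f(c) ≥ 0, new interval: [2.582500, 2.710000]
Iteration 4:
  c_4 = (2.582500 + 2.710000)/2 = 2.646250
  f(c_4) = f(2.646250) = -1.054266
  f(a) × f(c) ≥ 0, new interval: [2.646250, 2.710000]

After 4 iteration(s), the approximation is c_4 = 2.646250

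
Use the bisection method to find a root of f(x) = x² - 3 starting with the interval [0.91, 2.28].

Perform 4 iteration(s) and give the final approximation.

f(x) = x² - 3
Initial interval: [0.91, 2.28]

Iteration 1:
  c_1 = (0.910000 + 2.280000)/2 = 1.595000
  f(c_1) = f(1.595000) = -0.455975
  f(a) × f(c) ≥ 0, new interval: [1.595000, 2.280000]
Iteration 2:
  c_2 = (1.595000 + 2.280000)/2 = 1.937500
  f(c_2) = f(1.937500) = 0.753906
  f(a) × f(c) < 0, new interval: [1.595000, 1.937500]
Iteration 3:
  c_3 = (1.595000 + 1.937500)/2 = 1.766250
  f(c_3) = f(1.766250) = 0.119639
  f(a) × f(c) < 0, new interval: [1.595000, 1.766250]
Iteration 4:
  c_4 = (1.595000 + 1.766250)/2 = 1.680625
  f(c_4) = f(1.680625) = -0.175500
  f(a) × f(c) ≥ 0, new interval: [1.680625, 1.766250]

After 4 iteration(s), the approximation is c_4 = 1.680625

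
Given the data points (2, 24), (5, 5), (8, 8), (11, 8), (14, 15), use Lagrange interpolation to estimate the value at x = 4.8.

Lagrange interpolation formula:
P(x) = Σ yᵢ × Lᵢ(x)
where Lᵢ(x) = Π_{j≠i} (x - xⱼ)/(xᵢ - xⱼ)

L_0(4.8) = (4.8 - 5)/(2 - 5) × (4.8 - 8)/(2 - 8) × (4.8 - 11)/(2 - 11) × (4.8 - 14)/(2 - 14) = 0.018779
L_1(4.8) = (4.8 - 2)/(5 - 2) × (4.8 - 8)/(5 - 8) × (4.8 - 11)/(5 - 11) × (4.8 - 14)/(5 - 14) = 1.051602
L_2(4.8) = (4.8 - 2)/(8 - 2) × (4.8 - 5)/(8 - 5) × (4.8 - 11)/(8 - 11) × (4.8 - 14)/(8 - 14) = -0.098588
L_3(4.8) = (4.8 - 2)/(11 - 2) × (4.8 - 5)/(11 - 5) × (4.8 - 8)/(11 - 8) × (4.8 - 14)/(11 - 14) = 0.033923
L_4(4.8) = (4.8 - 2)/(14 - 2) × (4.8 - 5)/(14 - 5) × (4.8 - 8)/(14 - 8) × (4.8 - 11)/(14 - 11) = -0.005715

P(4.8) = 24×L_0(4.8) + 5×L_1(4.8) + 8×L_2(4.8) + 8×L_3(4.8) + 15×L_4(4.8)
P(4.8) = 5.105646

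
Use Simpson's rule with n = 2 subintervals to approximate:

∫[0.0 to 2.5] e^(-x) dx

f(x) = e^(-x)
a = 0.0, b = 2.5, n = 2
h = (b - a)/n = 1.250000

Simpson's rule: (h/3)[f(x₀) + 4f(x₁) + 2f(x₂) + ... + f(xₙ)]

x_0 = 0.0000, f(x_0) = 1.000000, coefficient = 1
x_1 = 1.2500, f(x_1) = 0.286505, coefficient = 4
x_2 = 2.5000, f(x_2) = 0.082085, coefficient = 1

I ≈ (1.250000/3) × 2.228104 = 0.928377
Exact value: 0.917915
Error: 0.010462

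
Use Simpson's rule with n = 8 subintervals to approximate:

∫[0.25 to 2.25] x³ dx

f(x) = x³
a = 0.25, b = 2.25, n = 8
h = (b - a)/n = 0.250000

Simpson's rule: (h/3)[f(x₀) + 4f(x₁) + 2f(x₂) + ... + f(xₙ)]

x_0 = 0.2500, f(x_0) = 0.015625, coefficient = 1
x_1 = 0.5000, f(x_1) = 0.125000, coefficient = 4
x_2 = 0.7500, f(x_2) = 0.421875, coefficient = 2
x_3 = 1.0000, f(x_3) = 1.000000, coefficient = 4
x_4 = 1.2500, f(x_4) = 1.953125, coefficient = 2
x_5 = 1.5000, f(x_5) = 3.375000, coefficient = 4
x_6 = 1.7500, f(x_6) = 5.359375, coefficient = 2
x_7 = 2.0000, f(x_7) = 8.000000, coefficient = 4
x_8 = 2.2500, f(x_8) = 11.390625, coefficient = 1

I ≈ (0.250000/3) × 76.875000 = 6.406250
Exact value: 6.406250
Error: 0.000000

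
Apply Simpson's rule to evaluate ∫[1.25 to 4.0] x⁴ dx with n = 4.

f(x) = x⁴
a = 1.25, b = 4.0, n = 4
h = (b - a)/n = 0.687500

Simpson's rule: (h/3)[f(x₀) + 4f(x₁) + 2f(x₂) + ... + f(xₙ)]

x_0 = 1.2500, f(x_0) = 2.441406, coefficient = 1
x_1 = 1.9375, f(x_1) = 14.091812, coefficient = 4
x_2 = 2.6250, f(x_2) = 47.480713, coefficient = 2
x_3 = 3.3125, f(x_3) = 120.399185, coefficient = 4
x_4 = 4.0000, f(x_4) = 256.000000, coefficient = 1

I ≈ (0.687500/3) × 891.366821 = 204.271563
Exact value: 204.189648
Error: 0.081915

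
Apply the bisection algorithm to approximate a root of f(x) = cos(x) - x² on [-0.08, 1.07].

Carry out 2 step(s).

f(x) = cos(x) - x²
Initial interval: [-0.08, 1.07]

Iteration 1:
  c_1 = (-0.080000 + 1.070000)/2 = 0.495000
  f(c_1) = f(0.495000) = 0.634944
  f(a) × f(c) ≥ 0, new interval: [0.495000, 1.070000]
Iteration 2:
  c_2 = (0.495000 + 1.070000)/2 = 0.782500
  f(c_2) = f(0.782500) = 0.096847
  f(a) × f(c) ≥ 0, new interval: [0.782500, 1.070000]

After 2 iteration(s), the approximation is c_2 = 0.782500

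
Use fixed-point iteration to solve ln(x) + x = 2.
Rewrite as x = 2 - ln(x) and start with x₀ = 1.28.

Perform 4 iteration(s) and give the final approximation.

Equation: ln(x) + x = 2
Fixed-point form: x = 2 - ln(x)
x₀ = 1.28

x_1 = g(1.280000) = 1.753140
x_2 = g(1.753140) = 1.438592
x_3 = g(1.438592) = 1.636335
x_4 = g(1.636335) = 1.507541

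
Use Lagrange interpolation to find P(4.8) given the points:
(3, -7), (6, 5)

Lagrange interpolation formula:
P(x) = Σ yᵢ × Lᵢ(x)
where Lᵢ(x) = Π_{j≠i} (x - xⱼ)/(xᵢ - xⱼ)

L_0(4.8) = (4.8 - 6)/(3 - 6) = 0.400000
L_1(4.8) = (4.8 - 3)/(6 - 3) = 0.600000

P(4.8) = (-7)×L_0(4.8) + 5×L_1(4.8)
P(4.8) = 0.200000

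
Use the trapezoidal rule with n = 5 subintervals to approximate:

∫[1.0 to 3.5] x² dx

f(x) = x²
a = 1.0, b = 3.5, n = 5
h = (b - a)/n = 0.500000

Trapezoidal rule: (h/2)[f(x₀) + 2f(x₁) + 2f(x₂) + ... + f(xₙ)]

x_0 = 1.0000, f(x_0) = 1.000000, coefficient = 1
x_1 = 1.5000, f(x_1) = 2.250000, coefficient = 2
x_2 = 2.0000, f(x_2) = 4.000000, coefficient = 2
x_3 = 2.5000, f(x_3) = 6.250000, coefficient = 2
x_4 = 3.0000, f(x_4) = 9.000000, coefficient = 2
x_5 = 3.5000, f(x_5) = 12.250000, coefficient = 1

I ≈ (0.500000/2) × 56.250000 = 14.062500
Exact value: 13.958333
Error: 0.104167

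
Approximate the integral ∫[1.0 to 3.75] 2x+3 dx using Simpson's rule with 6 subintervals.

f(x) = 2x+3
a = 1.0, b = 3.75, n = 6
h = (b - a)/n = 0.458333

Simpson's rule: (h/3)[f(x₀) + 4f(x₁) + 2f(x₂) + ... + f(xₙ)]

x_0 = 1.0000, f(x_0) = 5.000000, coefficient = 1
x_1 = 1.4583, f(x_1) = 5.916667, coefficient = 4
x_2 = 1.9167, f(x_2) = 6.833333, coefficient = 2
x_3 = 2.3750, f(x_3) = 7.750000, coefficient = 4
x_4 = 2.8333, f(x_4) = 8.666667, coefficient = 2
x_5 = 3.2917, f(x_5) = 9.583333, coefficient = 4
x_6 = 3.7500, f(x_6) = 10.500000, coefficient = 1

I ≈ (0.458333/3) × 139.500000 = 21.312500
Exact value: 21.312500
Error: 0.000000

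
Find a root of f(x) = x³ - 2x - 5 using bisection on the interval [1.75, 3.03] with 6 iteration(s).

f(x) = x³ - 2x - 5
Initial interval: [1.75, 3.03]

Iteration 1:
  c_1 = (1.750000 + 3.030000)/2 = 2.390000
  f(c_1) = f(2.390000) = 3.871919
  f(a) × f(c) < 0, new interval: [1.750000, 2.390000]
Iteration 2:
  c_2 = (1.750000 + 2.390000)/2 = 2.070000
  f(c_2) = f(2.070000) = -0.270257
  f(a) × f(c) ≥ 0, new interval: [2.070000, 2.390000]
Iteration 3:
  c_3 = (2.070000 + 2.390000)/2 = 2.230000
  f(c_3) = f(2.230000) = 1.629567
  f(a) × f(c) < 0, new interval: [2.070000, 2.230000]
Iteration 4:
  c_4 = (2.070000 + 2.230000)/2 = 2.150000
  f(c_4) = f(2.150000) = 0.638375
  f(a) × f(c) < 0, new interval: [2.070000, 2.150000]
Iteration 5:
  c_5 = (2.070000 + 2.150000)/2 = 2.110000
  f(c_5) = f(2.110000) = 0.173931
  f(a) × f(c) < 0, new interval: [2.070000, 2.110000]
Iteration 6:
  c_6 = (2.070000 + 2.110000)/2 = 2.090000
  f(c_6) = f(2.090000) = -0.050671
  f(a) × f(c) ≥ 0, new interval: [2.090000, 2.110000]

After 6 iteration(s), the approximation is c_6 = 2.090000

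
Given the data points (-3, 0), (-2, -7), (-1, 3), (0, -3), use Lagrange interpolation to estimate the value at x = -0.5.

Lagrange interpolation formula:
P(x) = Σ yᵢ × Lᵢ(x)
where Lᵢ(x) = Π_{j≠i} (x - xⱼ)/(xᵢ - xⱼ)

L_0(-0.5) = (-0.5 - (-2))/(-3 - (-2)) × (-0.5 - (-1))/(-3 - (-1)) × (-0.5 - 0)/(-3 - 0) = 0.062500
L_1(-0.5) = (-0.5 - (-3))/(-2 - (-3)) × (-0.5 - (-1))/(-2 - (-1)) × (-0.5 - 0)/(-2 - 0) = -0.312500
L_2(-0.5) = (-0.5 - (-3))/(-1 - (-3)) × (-0.5 - (-2))/(-1 - (-2)) × (-0.5 - 0)/(-1 - 0) = 0.937500
L_3(-0.5) = (-0.5 - (-3))/(0 - (-3)) × (-0.5 - (-2))/(0 - (-2)) × (-0.5 - (-1))/(0 - (-1)) = 0.312500

P(-0.5) = 0×L_0(-0.5) + (-7)×L_1(-0.5) + 3×L_2(-0.5) + (-3)×L_3(-0.5)
P(-0.5) = 4.062500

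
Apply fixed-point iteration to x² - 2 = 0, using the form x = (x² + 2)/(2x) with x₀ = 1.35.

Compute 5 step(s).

Equation: x² - 2 = 0
Fixed-point form: x = (x² + 2)/(2x)
x₀ = 1.35

x_1 = g(1.350000) = 1.415741
x_2 = g(1.415741) = 1.414214
x_3 = g(1.414214) = 1.414214
x_4 = g(1.414214) = 1.414214
x_5 = g(1.414214) = 1.414214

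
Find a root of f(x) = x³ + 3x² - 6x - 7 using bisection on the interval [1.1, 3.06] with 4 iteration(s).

f(x) = x³ + 3x² - 6x - 7
Initial interval: [1.1, 3.06]

Iteration 1:
  c_1 = (1.100000 + 3.060000)/2 = 2.080000
  f(c_1) = f(2.080000) = 2.498112
  f(a) × f(c) < 0, new interval: [1.100000, 2.080000]
Iteration 2:
  c_2 = (1.100000 + 2.080000)/2 = 1.590000
  f(c_2) = f(1.590000) = -4.936021
  f(a) × f(c) ≥ 0, new interval: [1.590000, 2.080000]
Iteration 3:
  c_3 = (1.590000 + 2.080000)/2 = 1.835000
  f(c_3) = f(1.835000) = -1.729467
  f(a) × f(c) ≥ 0, new interval: [1.835000, 2.080000]
Iteration 4:
  c_4 = (1.835000 + 2.080000)/2 = 1.957500
  f(c_4) = f(1.957500) = 0.251179
  f(a) × f(c) < 0, new interval: [1.835000, 1.957500]

After 4 iteration(s), the approximation is c_4 = 1.957500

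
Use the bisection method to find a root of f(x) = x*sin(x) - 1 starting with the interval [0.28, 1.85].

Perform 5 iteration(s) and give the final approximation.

f(x) = x*sin(x) - 1
Initial interval: [0.28, 1.85]

Iteration 1:
  c_1 = (0.280000 + 1.850000)/2 = 1.065000
  f(c_1) = f(1.065000) = -0.068350
  f(a) × f(c) ≥ 0, new interval: [1.065000, 1.850000]
Iteration 2:
  c_2 = (1.065000 + 1.850000)/2 = 1.457500
  f(c_2) = f(1.457500) = 0.448156
  f(a) × f(c) < 0, new interval: [1.065000, 1.457500]
Iteration 3:
  c_3 = (1.065000 + 1.457500)/2 = 1.261250
  f(c_3) = f(1.261250) = 0.201305
  f(a) × f(c) < 0, new interval: [1.065000, 1.261250]
Iteration 4:
  c_4 = (1.065000 + 1.261250)/2 = 1.163125
  f(c_4) = f(1.163125) = 0.067803
  f(a) × f(c) < 0, new interval: [1.065000, 1.163125]
Iteration 5:
  c_5 = (1.065000 + 1.163125)/2 = 1.114062
  f(c_5) = f(1.114062) = -0.000131
  f(a) × f(c) ≥ 0, new interval: [1.114062, 1.163125]

After 5 iteration(s), the approximation is c_5 = 1.114062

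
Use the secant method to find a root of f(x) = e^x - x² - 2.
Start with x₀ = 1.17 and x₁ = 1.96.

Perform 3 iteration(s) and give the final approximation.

f(x) = e^x - x² - 2
x₀ = 1.17, x₁ = 1.96

Secant formula: x_{n+1} = x_n - f(x_n)(x_n - x_{n-1})/(f(x_n) - f(x_{n-1}))

Iteration 1:
  f(1.170000) = -0.146907
  f(1.960000) = 1.257727
  x_2 = 1.960000 - 1.257727×(1.960000 - 1.170000)/(1.257727 - (-0.146907))
       = 1.252624
Iteration 2:
  f(1.960000) = 1.257727
  f(1.252624) = -0.069553
  x_3 = 1.252624 - (-0.069553)×(1.252624 - 1.960000)/(-0.069553 - 1.257727)
       = 1.289693
Iteration 3:
  f(1.252624) = -0.069553
  f(1.289693) = -0.031637
  x_4 = 1.289693 - (-0.031637)×(1.289693 - 1.252624)/(-0.031637 - (-0.069553))
       = 1.320622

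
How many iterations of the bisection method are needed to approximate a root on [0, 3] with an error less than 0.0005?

We need (b-a)/2^n ≤ 0.0005
(3 - 0)/2^n ≤ 0.0005
3/2^n ≤ 0.0005
2^n ≥ 6000
n ≥ log₂(6000) = 12.55
n ≥ 13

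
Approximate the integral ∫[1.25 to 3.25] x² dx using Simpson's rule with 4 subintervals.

f(x) = x²
a = 1.25, b = 3.25, n = 4
h = (b - a)/n = 0.500000

Simpson's rule: (h/3)[f(x₀) + 4f(x₁) + 2f(x₂) + ... + f(xₙ)]

x_0 = 1.2500, f(x_0) = 1.562500, coefficient = 1
x_1 = 1.7500, f(x_1) = 3.062500, coefficient = 4
x_2 = 2.2500, f(x_2) = 5.062500, coefficient = 2
x_3 = 2.7500, f(x_3) = 7.562500, coefficient = 4
x_4 = 3.2500, f(x_4) = 10.562500, coefficient = 1

I ≈ (0.500000/3) × 64.750000 = 10.791667
Exact value: 10.791667
Error: 0.000000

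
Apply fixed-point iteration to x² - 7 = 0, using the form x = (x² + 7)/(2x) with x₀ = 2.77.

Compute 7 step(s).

Equation: x² - 7 = 0
Fixed-point form: x = (x² + 7)/(2x)
x₀ = 2.77

x_1 = g(2.770000) = 2.648538
x_2 = g(2.648538) = 2.645753
x_3 = g(2.645753) = 2.645751
x_4 = g(2.645751) = 2.645751
x_5 = g(2.645751) = 2.645751
x_6 = g(2.645751) = 2.645751
x_7 = g(2.645751) = 2.645751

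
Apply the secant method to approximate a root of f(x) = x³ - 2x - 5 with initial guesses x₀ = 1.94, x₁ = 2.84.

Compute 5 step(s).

f(x) = x³ - 2x - 5
x₀ = 1.94, x₁ = 2.84

Secant formula: x_{n+1} = x_n - f(x_n)(x_n - x_{n-1})/(f(x_n) - f(x_{n-1}))

Iteration 1:
  f(1.940000) = -1.578616
  f(2.840000) = 12.226304
  x_2 = 2.840000 - 12.226304×(2.840000 - 1.940000)/(12.226304 - (-1.578616))
       = 2.042917
Iteration 2:
  f(2.840000) = 12.226304
  f(2.042917) = -0.559705
  x_3 = 2.042917 - (-0.559705)×(2.042917 - 2.840000)/(-0.559705 - 12.226304)
       = 2.077809
Iteration 3:
  f(2.042917) = -0.559705
  f(2.077809) = -0.185117
  x_4 = 2.077809 - (-0.185117)×(2.077809 - 2.042917)/(-0.185117 - (-0.559705))
       = 2.095052
Iteration 4:
  f(2.077809) = -0.185117
  f(2.095052) = 0.005588
  x_5 = 2.095052 - 0.005588×(2.095052 - 2.077809)/(0.005588 - (-0.185117))
       = 2.094547
Iteration 5:
  f(2.095052) = 0.005588
  f(2.094547) = -0.000053
  x_6 = 2.094547 - (-0.000053)×(2.094547 - 2.095052)/(-0.000053 - 0.005588)
       = 2.094551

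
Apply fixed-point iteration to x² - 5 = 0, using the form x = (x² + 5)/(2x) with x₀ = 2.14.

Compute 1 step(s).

Equation: x² - 5 = 0
Fixed-point form: x = (x² + 5)/(2x)
x₀ = 2.14

x_1 = g(2.140000) = 2.238224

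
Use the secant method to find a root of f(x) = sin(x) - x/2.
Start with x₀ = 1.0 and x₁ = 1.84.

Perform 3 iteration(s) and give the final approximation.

f(x) = sin(x) - x/2
x₀ = 1.0, x₁ = 1.84

Secant formula: x_{n+1} = x_n - f(x_n)(x_n - x_{n-1})/(f(x_n) - f(x_{n-1}))

Iteration 1:
  f(1.000000) = 0.341471
  f(1.840000) = 0.043983
  x_2 = 1.840000 - 0.043983×(1.840000 - 1.000000)/(0.043983 - 0.341471)
       = 1.964192
Iteration 2:
  f(1.840000) = 0.043983
  f(1.964192) = -0.058484
  x_3 = 1.964192 - (-0.058484)×(1.964192 - 1.840000)/(-0.058484 - 0.043983)
       = 1.893309
Iteration 3:
  f(1.964192) = -0.058484
  f(1.893309) = 0.001788
  x_4 = 1.893309 - 0.001788×(1.893309 - 1.964192)/(0.001788 - (-0.058484))
       = 1.895411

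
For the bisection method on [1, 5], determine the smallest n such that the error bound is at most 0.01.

We need (b-a)/2^n ≤ 0.01
(5 - 1)/2^n ≤ 0.01
4/2^n ≤ 0.01
2^n ≥ 400
n ≥ log₂(400) = 8.64
n ≥ 9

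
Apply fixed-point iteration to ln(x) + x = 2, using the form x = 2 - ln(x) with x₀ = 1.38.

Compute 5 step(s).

Equation: ln(x) + x = 2
Fixed-point form: x = 2 - ln(x)
x₀ = 1.38

x_1 = g(1.380000) = 1.677917
x_2 = g(1.677917) = 1.482447
x_3 = g(1.482447) = 1.606306
x_4 = g(1.606306) = 1.526063
x_5 = g(1.526063) = 1.577309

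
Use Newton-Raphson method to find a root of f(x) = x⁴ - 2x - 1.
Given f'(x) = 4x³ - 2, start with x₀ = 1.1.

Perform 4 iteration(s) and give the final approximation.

f(x) = x⁴ - 2x - 1
f'(x) = 4x³ - 2
x₀ = 1.1

Newton-Raphson formula: x_{n+1} = x_n - f(x_n)/f'(x_n)

Iteration 1:
  f(1.100000) = -1.735900
  f'(1.100000) = 3.324000
  x_1 = 1.100000 - (-1.735900)/3.324000 = 1.622232
Iteration 2:
  f(1.622232) = 2.681051
  f'(1.622232) = 15.076509
  x_2 = 1.622232 - 2.681051/15.076509 = 1.444403
Iteration 3:
  f(1.444403) = 0.463837
  f'(1.444403) = 10.053820
  x_3 = 1.444403 - 0.463837/10.053820 = 1.398267
Iteration 4:
  f(1.398267) = 0.026081
  f'(1.398267) = 8.935293
  x_4 = 1.398267 - 0.026081/8.935293 = 1.395348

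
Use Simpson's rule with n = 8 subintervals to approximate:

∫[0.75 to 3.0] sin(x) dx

f(x) = sin(x)
a = 0.75, b = 3.0, n = 8
h = (b - a)/n = 0.281250

Simpson's rule: (h/3)[f(x₀) + 4f(x₁) + 2f(x₂) + ... + f(xₙ)]

x_0 = 0.7500, f(x_0) = 0.681639, coefficient = 1
x_1 = 1.0312, f(x_1) = 0.857942, coefficient = 4
x_2 = 1.3125, f(x_2) = 0.966827, coefficient = 2
x_3 = 1.5938, f(x_3) = 0.999737, coefficient = 4
x_4 = 1.8750, f(x_4) = 0.954086, coefficient = 2
x_5 = 2.1562, f(x_5) = 0.833461, coefficient = 4
x_6 = 2.4375, f(x_6) = 0.647343, coefficient = 2
x_7 = 2.7188, f(x_7) = 0.410354, coefficient = 4
x_8 = 3.0000, f(x_8) = 0.141120, coefficient = 1

I ≈ (0.281250/3) × 18.365246 = 1.721742
Exact value: 1.721681
Error: 0.000060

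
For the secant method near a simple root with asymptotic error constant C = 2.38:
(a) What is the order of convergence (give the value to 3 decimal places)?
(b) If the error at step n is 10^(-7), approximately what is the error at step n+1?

(a) Secant method has superlinear convergence with order φ = (1+√5)/2 ≈ 1.618.
    This means |e_{n+1}| ≈ C|e_n|^1.618.

(b) With |e_n| = 10^(-7) and C = 2.38:
    |e_{n+1}| ≈ 2.38 × (10^(-7))^1.618 = 2.38 × 10^(-11.33)

(a) ≈ 1.618 (golden ratio); (b) |e_{n+1}| ≈ 1.123e-11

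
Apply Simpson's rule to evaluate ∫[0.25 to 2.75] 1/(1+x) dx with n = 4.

f(x) = 1/(1+x)
a = 0.25, b = 2.75, n = 4
h = (b - a)/n = 0.625000

Simpson's rule: (h/3)[f(x₀) + 4f(x₁) + 2f(x₂) + ... + f(xₙ)]

x_0 = 0.2500, f(x_0) = 0.800000, coefficient = 1
x_1 = 0.8750, f(x_1) = 0.533333, coefficient = 4
x_2 = 1.5000, f(x_2) = 0.400000, coefficient = 2
x_3 = 2.1250, f(x_3) = 0.320000, coefficient = 4
x_4 = 2.7500, f(x_4) = 0.266667, coefficient = 1

I ≈ (0.625000/3) × 5.280000 = 1.100000
Exact value: 1.098612
Error: 0.001388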